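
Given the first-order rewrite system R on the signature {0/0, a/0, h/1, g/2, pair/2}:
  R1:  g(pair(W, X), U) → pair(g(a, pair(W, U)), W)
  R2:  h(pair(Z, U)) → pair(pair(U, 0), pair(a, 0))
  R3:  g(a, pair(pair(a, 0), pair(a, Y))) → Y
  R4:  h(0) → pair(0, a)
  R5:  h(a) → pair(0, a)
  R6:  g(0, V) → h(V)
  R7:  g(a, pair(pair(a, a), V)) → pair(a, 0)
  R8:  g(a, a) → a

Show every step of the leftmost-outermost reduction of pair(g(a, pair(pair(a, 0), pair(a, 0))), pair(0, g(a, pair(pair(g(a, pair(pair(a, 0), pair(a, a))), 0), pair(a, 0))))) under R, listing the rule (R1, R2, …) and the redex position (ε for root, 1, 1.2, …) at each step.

pair(0, pair(0, 0))

1. pair(g(a, pair(pair(a, 0), pair(a, 0))), pair(0, g(a, pair(pair(g(a, pair(pair(a, 0), pair(a, a))), 0), pair(a, 0)))))  →  pair(0, pair(0, g(a, pair(pair(g(a, pair(pair(a, 0), pair(a, a))), 0), pair(a, 0)))))   [R3 at 1]
2. pair(0, pair(0, g(a, pair(pair(g(a, pair(pair(a, 0), pair(a, a))), 0), pair(a, 0)))))  →  pair(0, pair(0, g(a, pair(pair(a, 0), pair(a, 0)))))   [R3 at 2.2.2.1.1]
3. pair(0, pair(0, g(a, pair(pair(a, 0), pair(a, 0)))))  →  pair(0, pair(0, 0))   [R3 at 2.2]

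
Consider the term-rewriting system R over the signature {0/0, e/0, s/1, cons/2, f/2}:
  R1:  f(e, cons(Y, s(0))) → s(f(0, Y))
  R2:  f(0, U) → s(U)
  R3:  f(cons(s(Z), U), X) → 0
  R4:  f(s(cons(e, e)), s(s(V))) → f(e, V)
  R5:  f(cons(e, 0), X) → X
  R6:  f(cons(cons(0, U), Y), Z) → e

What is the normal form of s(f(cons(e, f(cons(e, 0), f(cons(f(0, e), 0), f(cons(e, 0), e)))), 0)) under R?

1. s(f(cons(e, f(cons(e, 0), f(cons(f(0, e), 0), f(cons(e, 0), e)))), 0))  →  s(f(cons(e, f(cons(f(0, e), 0), f(cons(e, 0), e))), 0))   [R5 at 1.1.2]
2. s(f(cons(e, f(cons(f(0, e), 0), f(cons(e, 0), e))), 0))  →  s(f(cons(e, f(cons(s(e), 0), f(cons(e, 0), e))), 0))   [R2 at 1.1.2.1.1]
3. s(f(cons(e, f(cons(s(e), 0), f(cons(e, 0), e))), 0))  →  s(f(cons(e, 0), 0))   [R3 at 1.1.2]
4. s(f(cons(e, 0), 0))  →  s(0)   [R5 at 1]

s(0)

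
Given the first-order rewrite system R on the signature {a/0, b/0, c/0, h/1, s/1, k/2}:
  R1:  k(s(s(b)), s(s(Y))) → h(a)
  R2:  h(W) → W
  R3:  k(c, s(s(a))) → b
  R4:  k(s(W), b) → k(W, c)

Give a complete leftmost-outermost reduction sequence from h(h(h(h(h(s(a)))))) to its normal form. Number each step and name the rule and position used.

1. h(h(h(h(h(s(a))))))  →  h(h(h(h(s(a)))))   [R2 at ε]
2. h(h(h(h(s(a)))))  →  h(h(h(s(a))))   [R2 at ε]
3. h(h(h(s(a))))  →  h(h(s(a)))   [R2 at ε]
4. h(h(s(a)))  →  h(s(a))   [R2 at ε]
5. h(s(a))  →  s(a)   [R2 at ε]

s(a)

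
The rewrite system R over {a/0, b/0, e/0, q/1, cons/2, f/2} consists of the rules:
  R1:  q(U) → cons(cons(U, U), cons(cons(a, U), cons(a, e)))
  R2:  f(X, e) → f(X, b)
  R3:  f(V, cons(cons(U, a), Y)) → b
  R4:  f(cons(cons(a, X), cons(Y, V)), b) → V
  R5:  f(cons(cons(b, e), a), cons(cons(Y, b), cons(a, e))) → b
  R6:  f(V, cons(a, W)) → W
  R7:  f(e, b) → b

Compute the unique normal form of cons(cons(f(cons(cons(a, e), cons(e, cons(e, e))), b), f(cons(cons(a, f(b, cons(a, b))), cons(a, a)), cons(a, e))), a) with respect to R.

cons(cons(cons(e, e), e), a)

1. cons(cons(f(cons(cons(a, e), cons(e, cons(e, e))), b), f(cons(cons(a, f(b, cons(a, b))), cons(a, a)), cons(a, e))), a)  →  cons(cons(cons(e, e), f(cons(cons(a, f(b, cons(a, b))), cons(a, a)), cons(a, e))), a)   [R4 at 1.1]
2. cons(cons(cons(e, e), f(cons(cons(a, f(b, cons(a, b))), cons(a, a)), cons(a, e))), a)  →  cons(cons(cons(e, e), e), a)   [R6 at 1.2]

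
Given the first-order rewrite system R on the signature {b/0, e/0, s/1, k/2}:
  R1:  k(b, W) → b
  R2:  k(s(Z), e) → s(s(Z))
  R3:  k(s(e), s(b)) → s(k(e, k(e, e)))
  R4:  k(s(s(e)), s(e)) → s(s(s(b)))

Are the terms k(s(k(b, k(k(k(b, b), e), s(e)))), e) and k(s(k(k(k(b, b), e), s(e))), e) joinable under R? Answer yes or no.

Reduce t₁ = k(s(k(b, k(k(k(b, b), e), s(e)))), e):
1. k(s(k(b, k(k(k(b, b), e), s(e)))), e)  →  s(s(k(b, k(k(k(b, b), e), s(e)))))   [R2 at ε]
2. s(s(k(b, k(k(k(b, b), e), s(e)))))  →  s(s(b))   [R1 at 1.1]

Reduce t₂ = k(s(k(k(k(b, b), e), s(e))), e):
1. k(s(k(k(k(b, b), e), s(e))), e)  →  s(s(k(k(k(b, b), e), s(e))))   [R2 at ε]
2. s(s(k(k(k(b, b), e), s(e))))  →  s(s(k(k(b, e), s(e))))   [R1 at 1.1.1.1]
3. s(s(k(k(b, e), s(e))))  →  s(s(k(b, s(e))))   [R1 at 1.1.1]
4. s(s(k(b, s(e))))  →  s(s(b))   [R1 at 1.1]

yes — NF(t₁) = s(s(b)), NF(t₂) = s(s(b))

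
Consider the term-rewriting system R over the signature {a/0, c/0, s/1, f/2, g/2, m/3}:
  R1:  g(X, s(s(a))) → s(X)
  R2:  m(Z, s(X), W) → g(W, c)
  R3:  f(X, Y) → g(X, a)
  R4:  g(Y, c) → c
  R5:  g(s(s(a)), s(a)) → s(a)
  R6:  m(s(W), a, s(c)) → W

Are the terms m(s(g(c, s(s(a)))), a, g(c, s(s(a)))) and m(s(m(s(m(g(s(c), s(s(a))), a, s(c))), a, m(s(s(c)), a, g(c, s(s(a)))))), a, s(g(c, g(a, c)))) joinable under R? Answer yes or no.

Reduce t₁ = m(s(g(c, s(s(a)))), a, g(c, s(s(a)))):
1. m(s(g(c, s(s(a)))), a, g(c, s(s(a))))  →  m(s(s(c)), a, g(c, s(s(a))))   [R1 at 1.1]
2. m(s(s(c)), a, g(c, s(s(a))))  →  m(s(s(c)), a, s(c))   [R1 at 3]
3. m(s(s(c)), a, s(c))  →  s(c)   [R6 at ε]

Reduce t₂ = m(s(m(s(m(g(s(c), s(s(a))), a, s(c))), a, m(s(s(c)), a, g(c, s(s(a)))))), a, s(g(c, g(a, c)))):
1. m(s(m(s(m(g(s(c), s(s(a))), a, s(c))), a, m(s(s(c)), a, g(c, s(s(a)))))), a, s(g(c, g(a, c))))  →  m(s(m(s(m(s(s(c)), a, s(c))), a, m(s(s(c)), a, g(c, s(s(a)))))), a, s(g(c, g(a, c))))   [R1 at 1.1.1.1.1]
2. m(s(m(s(m(s(s(c)), a, s(c))), a, m(s(s(c)), a, g(c, s(s(a)))))), a, s(g(c, g(a, c))))  →  m(s(m(s(s(c)), a, m(s(s(c)), a, g(c, s(s(a)))))), a, s(g(c, g(a, c))))   [R6 at 1.1.1.1]
3. m(s(m(s(s(c)), a, m(s(s(c)), a, g(c, s(s(a)))))), a, s(g(c, g(a, c))))  →  m(s(m(s(s(c)), a, m(s(s(c)), a, s(c)))), a, s(g(c, g(a, c))))   [R1 at 1.1.3.3]
4. m(s(m(s(s(c)), a, m(s(s(c)), a, s(c)))), a, s(g(c, g(a, c))))  →  m(s(m(s(s(c)), a, s(c))), a, s(g(c, g(a, c))))   [R6 at 1.1.3]
5. m(s(m(s(s(c)), a, s(c))), a, s(g(c, g(a, c))))  →  m(s(s(c)), a, s(g(c, g(a, c))))   [R6 at 1.1]
6. m(s(s(c)), a, s(g(c, g(a, c))))  →  m(s(s(c)), a, s(g(c, c)))   [R4 at 3.1.2]
7. m(s(s(c)), a, s(g(c, c)))  →  m(s(s(c)), a, s(c))   [R4 at 3.1]
8. m(s(s(c)), a, s(c))  →  s(c)   [R6 at ε]

yes — NF(t₁) = s(c), NF(t₂) = s(c)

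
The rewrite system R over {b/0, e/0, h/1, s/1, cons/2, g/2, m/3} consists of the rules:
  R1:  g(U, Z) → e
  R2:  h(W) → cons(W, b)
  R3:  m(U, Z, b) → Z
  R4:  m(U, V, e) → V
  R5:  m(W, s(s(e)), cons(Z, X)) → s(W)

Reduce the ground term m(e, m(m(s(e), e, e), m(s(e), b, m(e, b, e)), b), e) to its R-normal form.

1. m(e, m(m(s(e), e, e), m(s(e), b, m(e, b, e)), b), e)  →  m(m(s(e), e, e), m(s(e), b, m(e, b, e)), b)   [R4 at ε]
2. m(m(s(e), e, e), m(s(e), b, m(e, b, e)), b)  →  m(s(e), b, m(e, b, e))   [R3 at ε]
3. m(s(e), b, m(e, b, e))  →  m(s(e), b, b)   [R4 at 3]
4. m(s(e), b, b)  →  b   [R3 at ε]

b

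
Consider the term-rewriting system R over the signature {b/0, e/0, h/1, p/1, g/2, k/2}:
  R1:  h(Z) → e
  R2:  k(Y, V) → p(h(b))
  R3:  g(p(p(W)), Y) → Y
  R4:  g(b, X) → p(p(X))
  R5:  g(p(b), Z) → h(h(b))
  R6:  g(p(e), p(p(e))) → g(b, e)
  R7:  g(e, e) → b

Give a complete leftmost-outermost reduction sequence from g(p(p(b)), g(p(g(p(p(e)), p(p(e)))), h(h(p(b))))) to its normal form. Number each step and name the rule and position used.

1. g(p(p(b)), g(p(g(p(p(e)), p(p(e)))), h(h(p(b)))))  →  g(p(g(p(p(e)), p(p(e)))), h(h(p(b))))   [R3 at ε]
2. g(p(g(p(p(e)), p(p(e)))), h(h(p(b))))  →  g(p(p(p(e))), h(h(p(b))))   [R3 at 1.1]
3. g(p(p(p(e))), h(h(p(b))))  →  h(h(p(b)))   [R3 at ε]
4. h(h(p(b)))  →  e   [R1 at ε]

e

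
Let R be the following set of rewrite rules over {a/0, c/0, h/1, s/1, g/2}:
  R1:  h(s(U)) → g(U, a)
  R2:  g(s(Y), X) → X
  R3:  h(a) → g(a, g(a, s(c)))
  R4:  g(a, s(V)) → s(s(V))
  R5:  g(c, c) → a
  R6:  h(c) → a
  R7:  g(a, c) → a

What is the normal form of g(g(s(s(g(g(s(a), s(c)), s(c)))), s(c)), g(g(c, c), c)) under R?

a

1. g(g(s(s(g(g(s(a), s(c)), s(c)))), s(c)), g(g(c, c), c))  →  g(s(c), g(g(c, c), c))   [R2 at 1]
2. g(s(c), g(g(c, c), c))  →  g(g(c, c), c)   [R2 at ε]
3. g(g(c, c), c)  →  g(a, c)   [R5 at 1]
4. g(a, c)  →  a   [R7 at ε]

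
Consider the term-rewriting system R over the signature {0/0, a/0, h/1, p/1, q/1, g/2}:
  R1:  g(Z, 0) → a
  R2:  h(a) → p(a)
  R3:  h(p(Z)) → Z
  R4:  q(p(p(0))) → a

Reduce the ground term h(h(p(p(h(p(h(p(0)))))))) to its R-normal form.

0

1. h(h(p(p(h(p(h(p(0))))))))  →  h(p(h(p(h(p(0))))))   [R3 at 1]
2. h(p(h(p(h(p(0))))))  →  h(p(h(p(0))))   [R3 at ε]
3. h(p(h(p(0))))  →  h(p(0))   [R3 at ε]
4. h(p(0))  →  0   [R3 at ε]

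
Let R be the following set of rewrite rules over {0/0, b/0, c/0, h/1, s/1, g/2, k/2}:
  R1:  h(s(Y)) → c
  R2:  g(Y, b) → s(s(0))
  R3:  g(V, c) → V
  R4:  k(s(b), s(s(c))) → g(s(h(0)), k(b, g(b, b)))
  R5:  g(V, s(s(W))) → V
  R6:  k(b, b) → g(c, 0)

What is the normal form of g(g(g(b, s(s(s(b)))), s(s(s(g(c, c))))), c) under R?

b

1. g(g(g(b, s(s(s(b)))), s(s(s(g(c, c))))), c)  →  g(g(b, s(s(s(b)))), s(s(s(g(c, c)))))   [R3 at ε]
2. g(g(b, s(s(s(b)))), s(s(s(g(c, c)))))  →  g(b, s(s(s(b))))   [R5 at ε]
3. g(b, s(s(s(b))))  →  b   [R5 at ε]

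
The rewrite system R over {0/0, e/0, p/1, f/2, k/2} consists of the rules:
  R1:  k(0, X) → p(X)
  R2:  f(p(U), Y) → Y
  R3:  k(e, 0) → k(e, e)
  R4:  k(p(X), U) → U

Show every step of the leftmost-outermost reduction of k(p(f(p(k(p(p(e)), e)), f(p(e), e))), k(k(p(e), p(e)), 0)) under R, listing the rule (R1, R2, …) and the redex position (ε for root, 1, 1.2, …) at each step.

1. k(p(f(p(k(p(p(e)), e)), f(p(e), e))), k(k(p(e), p(e)), 0))  →  k(k(p(e), p(e)), 0)   [R4 at ε]
2. k(k(p(e), p(e)), 0)  →  k(p(e), 0)   [R4 at 1]
3. k(p(e), 0)  →  0   [R4 at ε]

0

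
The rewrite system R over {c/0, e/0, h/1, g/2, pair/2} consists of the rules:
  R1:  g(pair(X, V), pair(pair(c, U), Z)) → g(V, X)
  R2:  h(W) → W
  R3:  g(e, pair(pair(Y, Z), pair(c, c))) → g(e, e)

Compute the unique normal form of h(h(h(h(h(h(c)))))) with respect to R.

c

1. h(h(h(h(h(h(c))))))  →  h(h(h(h(h(c)))))   [R2 at ε]
2. h(h(h(h(h(c)))))  →  h(h(h(h(c))))   [R2 at ε]
3. h(h(h(h(c))))  →  h(h(h(c)))   [R2 at ε]
4. h(h(h(c)))  →  h(h(c))   [R2 at ε]
5. h(h(c))  →  h(c)   [R2 at ε]
6. h(c)  →  c   [R2 at ε]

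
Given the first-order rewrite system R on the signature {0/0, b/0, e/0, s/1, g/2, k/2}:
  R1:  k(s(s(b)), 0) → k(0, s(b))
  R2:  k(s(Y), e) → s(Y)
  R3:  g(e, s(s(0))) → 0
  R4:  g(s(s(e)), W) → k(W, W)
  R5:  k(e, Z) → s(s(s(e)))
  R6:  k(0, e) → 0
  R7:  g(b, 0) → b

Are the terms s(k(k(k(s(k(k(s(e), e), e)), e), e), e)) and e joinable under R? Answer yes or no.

no — NF(t₁) = s(s(s(e))), NF(t₂) = e

Reduce t₁ = s(k(k(k(s(k(k(s(e), e), e)), e), e), e)):
1. s(k(k(k(s(k(k(s(e), e), e)), e), e), e))  →  s(k(k(s(k(k(s(e), e), e)), e), e))   [R2 at 1.1.1]
2. s(k(k(s(k(k(s(e), e), e)), e), e))  →  s(k(s(k(k(s(e), e), e)), e))   [R2 at 1.1]
3. s(k(s(k(k(s(e), e), e)), e))  →  s(s(k(k(s(e), e), e)))   [R2 at 1]
4. s(s(k(k(s(e), e), e)))  →  s(s(k(s(e), e)))   [R2 at 1.1.1]
5. s(s(k(s(e), e)))  →  s(s(s(e)))   [R2 at 1.1]

Reduce t₂ = e:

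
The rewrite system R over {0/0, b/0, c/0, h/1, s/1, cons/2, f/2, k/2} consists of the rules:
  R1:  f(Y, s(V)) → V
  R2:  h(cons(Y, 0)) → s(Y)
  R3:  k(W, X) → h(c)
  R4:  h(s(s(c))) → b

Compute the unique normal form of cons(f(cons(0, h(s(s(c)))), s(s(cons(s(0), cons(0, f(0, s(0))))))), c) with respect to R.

cons(s(cons(s(0), cons(0, 0))), c)

1. cons(f(cons(0, h(s(s(c)))), s(s(cons(s(0), cons(0, f(0, s(0))))))), c)  →  cons(s(cons(s(0), cons(0, f(0, s(0))))), c)   [R1 at 1]
2. cons(s(cons(s(0), cons(0, f(0, s(0))))), c)  →  cons(s(cons(s(0), cons(0, 0))), c)   [R1 at 1.1.2.2]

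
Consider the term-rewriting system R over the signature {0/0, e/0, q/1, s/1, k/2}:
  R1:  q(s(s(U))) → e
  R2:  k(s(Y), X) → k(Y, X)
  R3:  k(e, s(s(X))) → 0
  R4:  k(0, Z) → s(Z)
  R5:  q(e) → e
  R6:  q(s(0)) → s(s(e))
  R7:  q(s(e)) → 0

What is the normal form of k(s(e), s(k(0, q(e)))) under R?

1. k(s(e), s(k(0, q(e))))  →  k(e, s(k(0, q(e))))   [R2 at ε]
2. k(e, s(k(0, q(e))))  →  k(e, s(s(q(e))))   [R4 at 2.1]
3. k(e, s(s(q(e))))  →  0   [R3 at ε]

0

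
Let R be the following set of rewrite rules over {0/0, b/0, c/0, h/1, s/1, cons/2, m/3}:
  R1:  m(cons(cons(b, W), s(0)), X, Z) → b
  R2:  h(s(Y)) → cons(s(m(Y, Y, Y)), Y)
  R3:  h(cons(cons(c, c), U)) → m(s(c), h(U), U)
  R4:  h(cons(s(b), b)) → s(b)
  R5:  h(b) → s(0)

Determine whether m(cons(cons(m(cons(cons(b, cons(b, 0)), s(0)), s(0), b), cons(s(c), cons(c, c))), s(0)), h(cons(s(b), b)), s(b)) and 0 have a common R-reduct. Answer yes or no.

no — NF(t₁) = b, NF(t₂) = 0

Reduce t₁ = m(cons(cons(m(cons(cons(b, cons(b, 0)), s(0)), s(0), b), cons(s(c), cons(c, c))), s(0)), h(cons(s(b), b)), s(b)):
1. m(cons(cons(m(cons(cons(b, cons(b, 0)), s(0)), s(0), b), cons(s(c), cons(c, c))), s(0)), h(cons(s(b), b)), s(b))  →  m(cons(cons(b, cons(s(c), cons(c, c))), s(0)), h(cons(s(b), b)), s(b))   [R1 at 1.1.1]
2. m(cons(cons(b, cons(s(c), cons(c, c))), s(0)), h(cons(s(b), b)), s(b))  →  b   [R1 at ε]

Reduce t₂ = 0:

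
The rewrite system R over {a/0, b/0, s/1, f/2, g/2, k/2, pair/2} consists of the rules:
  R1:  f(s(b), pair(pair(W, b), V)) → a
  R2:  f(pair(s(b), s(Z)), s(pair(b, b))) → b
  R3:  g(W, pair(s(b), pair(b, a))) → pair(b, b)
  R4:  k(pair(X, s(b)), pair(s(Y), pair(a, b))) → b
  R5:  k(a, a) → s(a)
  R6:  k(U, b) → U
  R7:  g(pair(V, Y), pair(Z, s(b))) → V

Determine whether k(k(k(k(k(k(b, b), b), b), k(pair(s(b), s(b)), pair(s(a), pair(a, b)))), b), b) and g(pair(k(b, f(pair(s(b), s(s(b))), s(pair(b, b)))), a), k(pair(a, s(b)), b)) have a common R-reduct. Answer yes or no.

yes — NF(t₁) = b, NF(t₂) = b

Reduce t₁ = k(k(k(k(k(k(b, b), b), b), k(pair(s(b), s(b)), pair(s(a), pair(a, b)))), b), b):
1. k(k(k(k(k(k(b, b), b), b), k(pair(s(b), s(b)), pair(s(a), pair(a, b)))), b), b)  →  k(k(k(k(k(b, b), b), b), k(pair(s(b), s(b)), pair(s(a), pair(a, b)))), b)   [R6 at ε]
2. k(k(k(k(k(b, b), b), b), k(pair(s(b), s(b)), pair(s(a), pair(a, b)))), b)  →  k(k(k(k(b, b), b), b), k(pair(s(b), s(b)), pair(s(a), pair(a, b))))   [R6 at ε]
3. k(k(k(k(b, b), b), b), k(pair(s(b), s(b)), pair(s(a), pair(a, b))))  →  k(k(k(b, b), b), k(pair(s(b), s(b)), pair(s(a), pair(a, b))))   [R6 at 1]
4. k(k(k(b, b), b), k(pair(s(b), s(b)), pair(s(a), pair(a, b))))  →  k(k(b, b), k(pair(s(b), s(b)), pair(s(a), pair(a, b))))   [R6 at 1]
5. k(k(b, b), k(pair(s(b), s(b)), pair(s(a), pair(a, b))))  →  k(b, k(pair(s(b), s(b)), pair(s(a), pair(a, b))))   [R6 at 1]
6. k(b, k(pair(s(b), s(b)), pair(s(a), pair(a, b))))  →  k(b, b)   [R4 at 2]
7. k(b, b)  →  b   [R6 at ε]

Reduce t₂ = g(pair(k(b, f(pair(s(b), s(s(b))), s(pair(b, b)))), a), k(pair(a, s(b)), b)):
1. g(pair(k(b, f(pair(s(b), s(s(b))), s(pair(b, b)))), a), k(pair(a, s(b)), b))  →  g(pair(k(b, b), a), k(pair(a, s(b)), b))   [R2 at 1.1.2]
2. g(pair(k(b, b), a), k(pair(a, s(b)), b))  →  g(pair(b, a), k(pair(a, s(b)), b))   [R6 at 1.1]
3. g(pair(b, a), k(pair(a, s(b)), b))  →  g(pair(b, a), pair(a, s(b)))   [R6 at 2]
4. g(pair(b, a), pair(a, s(b)))  →  b   [R7 at ε]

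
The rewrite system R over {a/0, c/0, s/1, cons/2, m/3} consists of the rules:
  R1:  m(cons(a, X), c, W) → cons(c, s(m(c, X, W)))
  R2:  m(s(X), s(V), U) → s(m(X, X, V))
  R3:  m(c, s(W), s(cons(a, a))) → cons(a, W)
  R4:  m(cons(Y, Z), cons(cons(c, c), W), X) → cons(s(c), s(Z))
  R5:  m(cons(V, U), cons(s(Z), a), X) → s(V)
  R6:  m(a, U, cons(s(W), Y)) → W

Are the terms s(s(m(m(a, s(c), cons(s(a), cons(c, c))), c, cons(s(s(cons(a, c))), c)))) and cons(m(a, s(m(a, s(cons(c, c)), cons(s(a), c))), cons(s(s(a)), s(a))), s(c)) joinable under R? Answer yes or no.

Reduce t₁ = s(s(m(m(a, s(c), cons(s(a), cons(c, c))), c, cons(s(s(cons(a, c))), c)))):
1. s(s(m(m(a, s(c), cons(s(a), cons(c, c))), c, cons(s(s(cons(a, c))), c))))  →  s(s(m(a, c, cons(s(s(cons(a, c))), c))))   [R6 at 1.1.1]
2. s(s(m(a, c, cons(s(s(cons(a, c))), c))))  →  s(s(s(cons(a, c))))   [R6 at 1.1]

Reduce t₂ = cons(m(a, s(m(a, s(cons(c, c)), cons(s(a), c))), cons(s(s(a)), s(a))), s(c)):
1. cons(m(a, s(m(a, s(cons(c, c)), cons(s(a), c))), cons(s(s(a)), s(a))), s(c))  →  cons(s(a), s(c))   [R6 at 1]

no — NF(t₁) = s(s(s(cons(a, c)))), NF(t₂) = cons(s(a), s(c))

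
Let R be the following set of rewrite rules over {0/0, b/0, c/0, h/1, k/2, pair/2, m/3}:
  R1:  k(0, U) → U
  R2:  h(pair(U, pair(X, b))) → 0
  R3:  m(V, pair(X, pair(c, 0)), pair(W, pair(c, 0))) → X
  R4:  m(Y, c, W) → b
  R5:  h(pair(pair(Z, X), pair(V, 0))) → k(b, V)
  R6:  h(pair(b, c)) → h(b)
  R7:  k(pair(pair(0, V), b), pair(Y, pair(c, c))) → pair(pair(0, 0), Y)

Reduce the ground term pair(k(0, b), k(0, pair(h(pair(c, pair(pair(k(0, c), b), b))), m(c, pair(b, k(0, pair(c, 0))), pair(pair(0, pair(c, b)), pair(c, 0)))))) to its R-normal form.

1. pair(k(0, b), k(0, pair(h(pair(c, pair(pair(k(0, c), b), b))), m(c, pair(b, k(0, pair(c, 0))), pair(pair(0, pair(c, b)), pair(c, 0))))))  →  pair(b, k(0, pair(h(pair(c, pair(pair(k(0, c), b), b))), m(c, pair(b, k(0, pair(c, 0))), pair(pair(0, pair(c, b)), pair(c, 0))))))   [R1 at 1]
2. pair(b, k(0, pair(h(pair(c, pair(pair(k(0, c), b), b))), m(c, pair(b, k(0, pair(c, 0))), pair(pair(0, pair(c, b)), pair(c, 0))))))  →  pair(b, pair(h(pair(c, pair(pair(k(0, c), b), b))), m(c, pair(b, k(0, pair(c, 0))), pair(pair(0, pair(c, b)), pair(c, 0)))))   [R1 at 2]
3. pair(b, pair(h(pair(c, pair(pair(k(0, c), b), b))), m(c, pair(b, k(0, pair(c, 0))), pair(pair(0, pair(c, b)), pair(c, 0)))))  →  pair(b, pair(0, m(c, pair(b, k(0, pair(c, 0))), pair(pair(0, pair(c, b)), pair(c, 0)))))   [R2 at 2.1]
4. pair(b, pair(0, m(c, pair(b, k(0, pair(c, 0))), pair(pair(0, pair(c, b)), pair(c, 0)))))  →  pair(b, pair(0, m(c, pair(b, pair(c, 0)), pair(pair(0, pair(c, b)), pair(c, 0)))))   [R1 at 2.2.2.2]
5. pair(b, pair(0, m(c, pair(b, pair(c, 0)), pair(pair(0, pair(c, b)), pair(c, 0)))))  →  pair(b, pair(0, b))   [R3 at 2.2]

pair(b, pair(0, b))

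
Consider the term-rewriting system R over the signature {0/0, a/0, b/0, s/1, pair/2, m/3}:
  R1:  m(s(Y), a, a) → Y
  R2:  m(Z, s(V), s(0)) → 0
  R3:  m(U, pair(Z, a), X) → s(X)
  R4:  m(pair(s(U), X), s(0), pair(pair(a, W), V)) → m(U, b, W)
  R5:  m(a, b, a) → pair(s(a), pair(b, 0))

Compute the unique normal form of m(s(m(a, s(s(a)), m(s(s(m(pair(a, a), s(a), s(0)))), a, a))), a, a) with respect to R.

0

1. m(s(m(a, s(s(a)), m(s(s(m(pair(a, a), s(a), s(0)))), a, a))), a, a)  →  m(a, s(s(a)), m(s(s(m(pair(a, a), s(a), s(0)))), a, a))   [R1 at ε]
2. m(a, s(s(a)), m(s(s(m(pair(a, a), s(a), s(0)))), a, a))  →  m(a, s(s(a)), s(m(pair(a, a), s(a), s(0))))   [R1 at 3]
3. m(a, s(s(a)), s(m(pair(a, a), s(a), s(0))))  →  m(a, s(s(a)), s(0))   [R2 at 3.1]
4. m(a, s(s(a)), s(0))  →  0   [R2 at ε]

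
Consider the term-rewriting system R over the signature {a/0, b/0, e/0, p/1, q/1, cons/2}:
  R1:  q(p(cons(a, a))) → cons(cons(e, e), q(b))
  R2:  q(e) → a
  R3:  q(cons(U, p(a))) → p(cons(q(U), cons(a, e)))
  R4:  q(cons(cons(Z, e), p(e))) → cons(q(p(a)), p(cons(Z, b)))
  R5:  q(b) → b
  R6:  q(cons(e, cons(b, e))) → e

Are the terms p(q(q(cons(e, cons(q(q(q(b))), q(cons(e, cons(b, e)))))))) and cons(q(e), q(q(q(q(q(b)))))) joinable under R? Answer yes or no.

no — NF(t₁) = p(a), NF(t₂) = cons(a, b)

Reduce t₁ = p(q(q(cons(e, cons(q(q(q(b))), q(cons(e, cons(b, e)))))))):
1. p(q(q(cons(e, cons(q(q(q(b))), q(cons(e, cons(b, e))))))))  →  p(q(q(cons(e, cons(q(q(b)), q(cons(e, cons(b, e))))))))   [R5 at 1.1.1.2.1.1.1]
2. p(q(q(cons(e, cons(q(q(b)), q(cons(e, cons(b, e))))))))  →  p(q(q(cons(e, cons(q(b), q(cons(e, cons(b, e))))))))   [R5 at 1.1.1.2.1.1]
3. p(q(q(cons(e, cons(q(b), q(cons(e, cons(b, e))))))))  →  p(q(q(cons(e, cons(b, q(cons(e, cons(b, e))))))))   [R5 at 1.1.1.2.1]
4. p(q(q(cons(e, cons(b, q(cons(e, cons(b, e))))))))  →  p(q(q(cons(e, cons(b, e)))))   [R6 at 1.1.1.2.2]
5. p(q(q(cons(e, cons(b, e)))))  →  p(q(e))   [R6 at 1.1]
6. p(q(e))  →  p(a)   [R2 at 1]

Reduce t₂ = cons(q(e), q(q(q(q(q(b)))))):
1. cons(q(e), q(q(q(q(q(b))))))  →  cons(a, q(q(q(q(q(b))))))   [R2 at 1]
2. cons(a, q(q(q(q(q(b))))))  →  cons(a, q(q(q(q(b)))))   [R5 at 2.1.1.1.1]
3. cons(a, q(q(q(q(b)))))  →  cons(a, q(q(q(b))))   [R5 at 2.1.1.1]
4. cons(a, q(q(q(b))))  →  cons(a, q(q(b)))   [R5 at 2.1.1]
5. cons(a, q(q(b)))  →  cons(a, q(b))   [R5 at 2.1]
6. cons(a, q(b))  →  cons(a, b)   [R5 at 2]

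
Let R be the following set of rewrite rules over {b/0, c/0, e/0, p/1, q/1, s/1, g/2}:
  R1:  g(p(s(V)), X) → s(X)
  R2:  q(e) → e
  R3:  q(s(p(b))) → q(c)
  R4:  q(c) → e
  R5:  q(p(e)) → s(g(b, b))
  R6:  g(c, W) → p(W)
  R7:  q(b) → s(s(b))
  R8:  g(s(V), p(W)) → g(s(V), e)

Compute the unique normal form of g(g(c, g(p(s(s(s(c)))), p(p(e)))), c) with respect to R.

s(c)

1. g(g(c, g(p(s(s(s(c)))), p(p(e)))), c)  →  g(p(g(p(s(s(s(c)))), p(p(e)))), c)   [R6 at 1]
2. g(p(g(p(s(s(s(c)))), p(p(e)))), c)  →  g(p(s(p(p(e)))), c)   [R1 at 1.1]
3. g(p(s(p(p(e)))), c)  →  s(c)   [R1 at ε]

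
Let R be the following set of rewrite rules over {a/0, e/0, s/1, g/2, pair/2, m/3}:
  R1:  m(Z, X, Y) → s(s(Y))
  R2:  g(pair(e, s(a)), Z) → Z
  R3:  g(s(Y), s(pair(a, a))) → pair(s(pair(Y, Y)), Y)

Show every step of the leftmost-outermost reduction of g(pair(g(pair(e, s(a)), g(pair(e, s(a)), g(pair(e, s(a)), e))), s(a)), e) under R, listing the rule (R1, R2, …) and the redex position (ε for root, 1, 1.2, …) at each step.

e

1. g(pair(g(pair(e, s(a)), g(pair(e, s(a)), g(pair(e, s(a)), e))), s(a)), e)  →  g(pair(g(pair(e, s(a)), g(pair(e, s(a)), e)), s(a)), e)   [R2 at 1.1]
2. g(pair(g(pair(e, s(a)), g(pair(e, s(a)), e)), s(a)), e)  →  g(pair(g(pair(e, s(a)), e), s(a)), e)   [R2 at 1.1]
3. g(pair(g(pair(e, s(a)), e), s(a)), e)  →  g(pair(e, s(a)), e)   [R2 at 1.1]
4. g(pair(e, s(a)), e)  →  e   [R2 at ε]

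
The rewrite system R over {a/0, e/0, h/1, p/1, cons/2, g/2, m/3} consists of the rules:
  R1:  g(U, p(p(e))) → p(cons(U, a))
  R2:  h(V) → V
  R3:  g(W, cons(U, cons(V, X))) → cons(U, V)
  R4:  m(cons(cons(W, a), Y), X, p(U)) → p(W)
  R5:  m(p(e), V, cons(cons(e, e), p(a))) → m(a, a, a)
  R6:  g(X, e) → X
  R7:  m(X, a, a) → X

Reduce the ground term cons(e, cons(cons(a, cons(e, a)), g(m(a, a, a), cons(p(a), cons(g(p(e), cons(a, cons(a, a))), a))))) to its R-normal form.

1. cons(e, cons(cons(a, cons(e, a)), g(m(a, a, a), cons(p(a), cons(g(p(e), cons(a, cons(a, a))), a)))))  →  cons(e, cons(cons(a, cons(e, a)), cons(p(a), g(p(e), cons(a, cons(a, a))))))   [R3 at 2.2]
2. cons(e, cons(cons(a, cons(e, a)), cons(p(a), g(p(e), cons(a, cons(a, a))))))  →  cons(e, cons(cons(a, cons(e, a)), cons(p(a), cons(a, a))))   [R3 at 2.2.2]

cons(e, cons(cons(a, cons(e, a)), cons(p(a), cons(a, a))))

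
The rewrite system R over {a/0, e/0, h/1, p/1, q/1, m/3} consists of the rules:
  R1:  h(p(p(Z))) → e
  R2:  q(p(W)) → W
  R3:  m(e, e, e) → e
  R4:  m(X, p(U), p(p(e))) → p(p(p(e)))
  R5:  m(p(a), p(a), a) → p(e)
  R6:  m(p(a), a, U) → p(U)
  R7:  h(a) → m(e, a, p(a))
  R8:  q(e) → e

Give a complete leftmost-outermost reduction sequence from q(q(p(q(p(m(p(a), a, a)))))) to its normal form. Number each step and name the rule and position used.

1. q(q(p(q(p(m(p(a), a, a))))))  →  q(q(p(m(p(a), a, a))))   [R2 at 1]
2. q(q(p(m(p(a), a, a))))  →  q(m(p(a), a, a))   [R2 at 1]
3. q(m(p(a), a, a))  →  q(p(a))   [R6 at 1]
4. q(p(a))  →  a   [R2 at ε]

a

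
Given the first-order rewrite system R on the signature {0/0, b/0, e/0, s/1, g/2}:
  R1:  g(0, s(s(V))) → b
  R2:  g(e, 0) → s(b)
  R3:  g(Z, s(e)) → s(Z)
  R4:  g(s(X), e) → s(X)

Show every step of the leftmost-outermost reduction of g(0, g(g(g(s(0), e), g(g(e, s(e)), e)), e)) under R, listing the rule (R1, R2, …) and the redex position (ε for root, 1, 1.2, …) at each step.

b

1. g(0, g(g(g(s(0), e), g(g(e, s(e)), e)), e))  →  g(0, g(g(s(0), g(g(e, s(e)), e)), e))   [R4 at 2.1.1]
2. g(0, g(g(s(0), g(g(e, s(e)), e)), e))  →  g(0, g(g(s(0), g(s(e), e)), e))   [R3 at 2.1.2.1]
3. g(0, g(g(s(0), g(s(e), e)), e))  →  g(0, g(g(s(0), s(e)), e))   [R4 at 2.1.2]
4. g(0, g(g(s(0), s(e)), e))  →  g(0, g(s(s(0)), e))   [R3 at 2.1]
5. g(0, g(s(s(0)), e))  →  g(0, s(s(0)))   [R4 at 2]
6. g(0, s(s(0)))  →  b   [R1 at ε]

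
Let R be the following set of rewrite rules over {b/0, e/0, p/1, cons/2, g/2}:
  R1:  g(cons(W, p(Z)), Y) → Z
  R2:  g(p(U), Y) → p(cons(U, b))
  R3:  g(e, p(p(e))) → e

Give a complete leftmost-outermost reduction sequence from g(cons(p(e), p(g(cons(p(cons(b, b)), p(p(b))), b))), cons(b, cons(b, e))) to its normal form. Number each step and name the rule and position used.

1. g(cons(p(e), p(g(cons(p(cons(b, b)), p(p(b))), b))), cons(b, cons(b, e)))  →  g(cons(p(cons(b, b)), p(p(b))), b)   [R1 at ε]
2. g(cons(p(cons(b, b)), p(p(b))), b)  →  p(b)   [R1 at ε]

p(b)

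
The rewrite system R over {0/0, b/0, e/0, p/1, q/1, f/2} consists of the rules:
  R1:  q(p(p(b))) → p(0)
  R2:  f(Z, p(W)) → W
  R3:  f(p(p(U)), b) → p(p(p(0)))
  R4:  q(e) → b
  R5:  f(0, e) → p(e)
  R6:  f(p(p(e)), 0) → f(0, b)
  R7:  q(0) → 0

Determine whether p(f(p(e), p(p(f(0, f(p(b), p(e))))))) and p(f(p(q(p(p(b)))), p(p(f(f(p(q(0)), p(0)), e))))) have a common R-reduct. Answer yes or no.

yes — NF(t₁) = p(p(p(e))), NF(t₂) = p(p(p(e)))

Reduce t₁ = p(f(p(e), p(p(f(0, f(p(b), p(e))))))):
1. p(f(p(e), p(p(f(0, f(p(b), p(e)))))))  →  p(p(f(0, f(p(b), p(e)))))   [R2 at 1]
2. p(p(f(0, f(p(b), p(e)))))  →  p(p(f(0, e)))   [R2 at 1.1.2]
3. p(p(f(0, e)))  →  p(p(p(e)))   [R5 at 1.1]

Reduce t₂ = p(f(p(q(p(p(b)))), p(p(f(f(p(q(0)), p(0)), e))))):
1. p(f(p(q(p(p(b)))), p(p(f(f(p(q(0)), p(0)), e)))))  →  p(p(f(f(p(q(0)), p(0)), e)))   [R2 at 1]
2. p(p(f(f(p(q(0)), p(0)), e)))  →  p(p(f(0, e)))   [R2 at 1.1.1]
3. p(p(f(0, e)))  →  p(p(p(e)))   [R5 at 1.1]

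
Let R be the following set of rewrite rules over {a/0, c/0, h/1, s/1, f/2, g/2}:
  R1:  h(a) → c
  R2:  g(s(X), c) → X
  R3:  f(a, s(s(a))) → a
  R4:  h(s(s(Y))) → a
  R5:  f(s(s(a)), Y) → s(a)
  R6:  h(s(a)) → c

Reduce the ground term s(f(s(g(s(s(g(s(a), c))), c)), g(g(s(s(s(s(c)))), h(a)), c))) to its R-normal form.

1. s(f(s(g(s(s(g(s(a), c))), c)), g(g(s(s(s(s(c)))), h(a)), c)))  →  s(f(s(s(g(s(a), c))), g(g(s(s(s(s(c)))), h(a)), c)))   [R2 at 1.1.1]
2. s(f(s(s(g(s(a), c))), g(g(s(s(s(s(c)))), h(a)), c)))  →  s(f(s(s(a)), g(g(s(s(s(s(c)))), h(a)), c)))   [R2 at 1.1.1.1]
3. s(f(s(s(a)), g(g(s(s(s(s(c)))), h(a)), c)))  →  s(s(a))   [R5 at 1]

s(s(a))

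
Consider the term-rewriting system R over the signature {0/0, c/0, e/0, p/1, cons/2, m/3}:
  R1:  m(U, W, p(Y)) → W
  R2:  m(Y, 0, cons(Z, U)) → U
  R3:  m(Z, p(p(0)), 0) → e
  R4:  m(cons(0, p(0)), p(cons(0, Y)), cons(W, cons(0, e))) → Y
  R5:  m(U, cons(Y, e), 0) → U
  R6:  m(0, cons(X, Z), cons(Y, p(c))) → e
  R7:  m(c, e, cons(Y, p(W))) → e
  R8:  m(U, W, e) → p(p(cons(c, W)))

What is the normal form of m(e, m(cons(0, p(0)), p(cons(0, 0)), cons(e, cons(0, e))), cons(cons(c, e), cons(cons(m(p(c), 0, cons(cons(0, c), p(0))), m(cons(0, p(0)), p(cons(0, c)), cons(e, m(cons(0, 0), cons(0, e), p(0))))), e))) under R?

cons(cons(p(0), c), e)

1. m(e, m(cons(0, p(0)), p(cons(0, 0)), cons(e, cons(0, e))), cons(cons(c, e), cons(cons(m(p(c), 0, cons(cons(0, c), p(0))), m(cons(0, p(0)), p(cons(0, c)), cons(e, m(cons(0, 0), cons(0, e), p(0))))), e)))  →  m(e, 0, cons(cons(c, e), cons(cons(m(p(c), 0, cons(cons(0, c), p(0))), m(cons(0, p(0)), p(cons(0, c)), cons(e, m(cons(0, 0), cons(0, e), p(0))))), e)))   [R4 at 2]
2. m(e, 0, cons(cons(c, e), cons(cons(m(p(c), 0, cons(cons(0, c), p(0))), m(cons(0, p(0)), p(cons(0, c)), cons(e, m(cons(0, 0), cons(0, e), p(0))))), e)))  →  cons(cons(m(p(c), 0, cons(cons(0, c), p(0))), m(cons(0, p(0)), p(cons(0, c)), cons(e, m(cons(0, 0), cons(0, e), p(0))))), e)   [R2 at ε]
3. cons(cons(m(p(c), 0, cons(cons(0, c), p(0))), m(cons(0, p(0)), p(cons(0, c)), cons(e, m(cons(0, 0), cons(0, e), p(0))))), e)  →  cons(cons(p(0), m(cons(0, p(0)), p(cons(0, c)), cons(e, m(cons(0, 0), cons(0, e), p(0))))), e)   [R2 at 1.1]
4. cons(cons(p(0), m(cons(0, p(0)), p(cons(0, c)), cons(e, m(cons(0, 0), cons(0, e), p(0))))), e)  →  cons(cons(p(0), m(cons(0, p(0)), p(cons(0, c)), cons(e, cons(0, e)))), e)   [R1 at 1.2.3.2]
5. cons(cons(p(0), m(cons(0, p(0)), p(cons(0, c)), cons(e, cons(0, e)))), e)  →  cons(cons(p(0), c), e)   [R4 at 1.2]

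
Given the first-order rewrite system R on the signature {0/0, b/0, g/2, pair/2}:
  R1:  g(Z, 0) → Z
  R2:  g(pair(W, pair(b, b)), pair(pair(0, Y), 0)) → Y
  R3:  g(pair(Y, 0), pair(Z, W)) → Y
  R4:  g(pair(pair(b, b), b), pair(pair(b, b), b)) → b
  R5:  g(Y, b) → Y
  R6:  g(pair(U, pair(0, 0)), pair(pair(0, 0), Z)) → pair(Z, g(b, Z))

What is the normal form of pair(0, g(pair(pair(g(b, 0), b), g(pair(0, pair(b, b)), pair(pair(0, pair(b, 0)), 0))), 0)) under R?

pair(0, pair(pair(b, b), pair(b, 0)))

1. pair(0, g(pair(pair(g(b, 0), b), g(pair(0, pair(b, b)), pair(pair(0, pair(b, 0)), 0))), 0))  →  pair(0, pair(pair(g(b, 0), b), g(pair(0, pair(b, b)), pair(pair(0, pair(b, 0)), 0))))   [R1 at 2]
2. pair(0, pair(pair(g(b, 0), b), g(pair(0, pair(b, b)), pair(pair(0, pair(b, 0)), 0))))  →  pair(0, pair(pair(b, b), g(pair(0, pair(b, b)), pair(pair(0, pair(b, 0)), 0))))   [R1 at 2.1.1]
3. pair(0, pair(pair(b, b), g(pair(0, pair(b, b)), pair(pair(0, pair(b, 0)), 0))))  →  pair(0, pair(pair(b, b), pair(b, 0)))   [R2 at 2.2]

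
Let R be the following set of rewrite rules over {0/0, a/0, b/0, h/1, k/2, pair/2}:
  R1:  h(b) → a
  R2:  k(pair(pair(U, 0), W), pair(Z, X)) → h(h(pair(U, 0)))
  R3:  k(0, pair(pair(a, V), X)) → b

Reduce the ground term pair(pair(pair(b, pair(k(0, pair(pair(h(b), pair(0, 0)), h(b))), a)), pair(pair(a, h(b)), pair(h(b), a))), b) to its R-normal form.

1. pair(pair(pair(b, pair(k(0, pair(pair(h(b), pair(0, 0)), h(b))), a)), pair(pair(a, h(b)), pair(h(b), a))), b)  →  pair(pair(pair(b, pair(k(0, pair(pair(a, pair(0, 0)), h(b))), a)), pair(pair(a, h(b)), pair(h(b), a))), b)   [R1 at 1.1.2.1.2.1.1]
2. pair(pair(pair(b, pair(k(0, pair(pair(a, pair(0, 0)), h(b))), a)), pair(pair(a, h(b)), pair(h(b), a))), b)  →  pair(pair(pair(b, pair(b, a)), pair(pair(a, h(b)), pair(h(b), a))), b)   [R3 at 1.1.2.1]
3. pair(pair(pair(b, pair(b, a)), pair(pair(a, h(b)), pair(h(b), a))), b)  →  pair(pair(pair(b, pair(b, a)), pair(pair(a, a), pair(h(b), a))), b)   [R1 at 1.2.1.2]
4. pair(pair(pair(b, pair(b, a)), pair(pair(a, a), pair(h(b), a))), b)  →  pair(pair(pair(b, pair(b, a)), pair(pair(a, a), pair(a, a))), b)   [R1 at 1.2.2.1]

pair(pair(pair(b, pair(b, a)), pair(pair(a, a), pair(a, a))), b)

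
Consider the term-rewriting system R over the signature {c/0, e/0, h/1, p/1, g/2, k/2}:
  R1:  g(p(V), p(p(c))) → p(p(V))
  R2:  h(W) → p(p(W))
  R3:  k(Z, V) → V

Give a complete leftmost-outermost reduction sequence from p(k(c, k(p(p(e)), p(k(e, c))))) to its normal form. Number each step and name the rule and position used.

p(p(c))

1. p(k(c, k(p(p(e)), p(k(e, c)))))  →  p(k(p(p(e)), p(k(e, c))))   [R3 at 1]
2. p(k(p(p(e)), p(k(e, c))))  →  p(p(k(e, c)))   [R3 at 1]
3. p(p(k(e, c)))  →  p(p(c))   [R3 at 1.1]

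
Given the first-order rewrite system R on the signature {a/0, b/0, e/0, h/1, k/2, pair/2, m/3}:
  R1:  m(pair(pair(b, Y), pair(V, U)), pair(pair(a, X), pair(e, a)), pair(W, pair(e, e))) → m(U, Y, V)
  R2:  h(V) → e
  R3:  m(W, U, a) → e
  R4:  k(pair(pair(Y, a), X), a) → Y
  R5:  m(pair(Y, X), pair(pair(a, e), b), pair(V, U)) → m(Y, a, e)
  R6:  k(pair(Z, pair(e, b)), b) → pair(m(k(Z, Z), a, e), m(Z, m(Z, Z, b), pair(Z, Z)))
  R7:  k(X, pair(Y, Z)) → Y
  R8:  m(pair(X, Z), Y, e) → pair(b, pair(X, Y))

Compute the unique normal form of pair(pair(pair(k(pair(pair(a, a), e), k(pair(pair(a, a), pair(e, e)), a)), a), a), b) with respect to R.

1. pair(pair(pair(k(pair(pair(a, a), e), k(pair(pair(a, a), pair(e, e)), a)), a), a), b)  →  pair(pair(pair(k(pair(pair(a, a), e), a), a), a), b)   [R4 at 1.1.1.2]
2. pair(pair(pair(k(pair(pair(a, a), e), a), a), a), b)  →  pair(pair(pair(a, a), a), b)   [R4 at 1.1.1]

pair(pair(pair(a, a), a), b)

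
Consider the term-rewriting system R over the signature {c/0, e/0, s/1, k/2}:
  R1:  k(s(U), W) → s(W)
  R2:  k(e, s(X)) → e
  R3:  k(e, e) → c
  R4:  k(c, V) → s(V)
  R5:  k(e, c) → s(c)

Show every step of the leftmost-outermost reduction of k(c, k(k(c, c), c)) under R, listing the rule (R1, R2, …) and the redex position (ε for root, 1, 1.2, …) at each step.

s(s(c))

1. k(c, k(k(c, c), c))  →  s(k(k(c, c), c))   [R4 at ε]
2. s(k(k(c, c), c))  →  s(k(s(c), c))   [R4 at 1.1]
3. s(k(s(c), c))  →  s(s(c))   [R1 at 1]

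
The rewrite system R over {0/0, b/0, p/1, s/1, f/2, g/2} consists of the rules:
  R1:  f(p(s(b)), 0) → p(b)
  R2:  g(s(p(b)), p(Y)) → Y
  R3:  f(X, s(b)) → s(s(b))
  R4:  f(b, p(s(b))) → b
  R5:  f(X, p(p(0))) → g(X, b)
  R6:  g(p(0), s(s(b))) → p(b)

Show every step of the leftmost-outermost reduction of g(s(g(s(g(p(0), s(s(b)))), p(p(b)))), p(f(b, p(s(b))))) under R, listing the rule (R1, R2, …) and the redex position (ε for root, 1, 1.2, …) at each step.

1. g(s(g(s(g(p(0), s(s(b)))), p(p(b)))), p(f(b, p(s(b)))))  →  g(s(g(s(p(b)), p(p(b)))), p(f(b, p(s(b)))))   [R6 at 1.1.1.1]
2. g(s(g(s(p(b)), p(p(b)))), p(f(b, p(s(b)))))  →  g(s(p(b)), p(f(b, p(s(b)))))   [R2 at 1.1]
3. g(s(p(b)), p(f(b, p(s(b)))))  →  f(b, p(s(b)))   [R2 at ε]
4. f(b, p(s(b)))  →  b   [R4 at ε]

b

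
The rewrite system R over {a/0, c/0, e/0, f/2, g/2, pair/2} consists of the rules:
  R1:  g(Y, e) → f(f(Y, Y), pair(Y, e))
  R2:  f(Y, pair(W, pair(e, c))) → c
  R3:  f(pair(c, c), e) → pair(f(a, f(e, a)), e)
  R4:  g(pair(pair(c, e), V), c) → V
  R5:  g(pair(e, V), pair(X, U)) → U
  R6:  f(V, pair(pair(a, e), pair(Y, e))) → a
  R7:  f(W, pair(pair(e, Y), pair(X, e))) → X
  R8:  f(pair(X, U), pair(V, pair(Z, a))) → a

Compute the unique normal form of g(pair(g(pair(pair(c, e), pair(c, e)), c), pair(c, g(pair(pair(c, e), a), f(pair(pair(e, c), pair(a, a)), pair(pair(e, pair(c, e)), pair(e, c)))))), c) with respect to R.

pair(c, a)

1. g(pair(g(pair(pair(c, e), pair(c, e)), c), pair(c, g(pair(pair(c, e), a), f(pair(pair(e, c), pair(a, a)), pair(pair(e, pair(c, e)), pair(e, c)))))), c)  →  g(pair(pair(c, e), pair(c, g(pair(pair(c, e), a), f(pair(pair(e, c), pair(a, a)), pair(pair(e, pair(c, e)), pair(e, c)))))), c)   [R4 at 1.1]
2. g(pair(pair(c, e), pair(c, g(pair(pair(c, e), a), f(pair(pair(e, c), pair(a, a)), pair(pair(e, pair(c, e)), pair(e, c)))))), c)  →  pair(c, g(pair(pair(c, e), a), f(pair(pair(e, c), pair(a, a)), pair(pair(e, pair(c, e)), pair(e, c)))))   [R4 at ε]
3. pair(c, g(pair(pair(c, e), a), f(pair(pair(e, c), pair(a, a)), pair(pair(e, pair(c, e)), pair(e, c)))))  →  pair(c, g(pair(pair(c, e), a), c))   [R2 at 2.2]
4. pair(c, g(pair(pair(c, e), a), c))  →  pair(c, a)   [R4 at 2]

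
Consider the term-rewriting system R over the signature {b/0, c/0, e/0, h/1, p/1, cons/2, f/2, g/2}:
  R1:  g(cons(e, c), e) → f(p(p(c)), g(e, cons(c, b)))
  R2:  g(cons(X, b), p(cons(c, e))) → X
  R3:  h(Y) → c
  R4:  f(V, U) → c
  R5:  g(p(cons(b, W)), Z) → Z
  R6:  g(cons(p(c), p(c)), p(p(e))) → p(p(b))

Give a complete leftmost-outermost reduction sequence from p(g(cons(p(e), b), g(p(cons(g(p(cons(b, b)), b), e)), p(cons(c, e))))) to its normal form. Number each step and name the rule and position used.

1. p(g(cons(p(e), b), g(p(cons(g(p(cons(b, b)), b), e)), p(cons(c, e)))))  →  p(g(cons(p(e), b), g(p(cons(b, e)), p(cons(c, e)))))   [R5 at 1.2.1.1.1]
2. p(g(cons(p(e), b), g(p(cons(b, e)), p(cons(c, e)))))  →  p(g(cons(p(e), b), p(cons(c, e))))   [R5 at 1.2]
3. p(g(cons(p(e), b), p(cons(c, e))))  →  p(p(e))   [R2 at 1]

p(p(e))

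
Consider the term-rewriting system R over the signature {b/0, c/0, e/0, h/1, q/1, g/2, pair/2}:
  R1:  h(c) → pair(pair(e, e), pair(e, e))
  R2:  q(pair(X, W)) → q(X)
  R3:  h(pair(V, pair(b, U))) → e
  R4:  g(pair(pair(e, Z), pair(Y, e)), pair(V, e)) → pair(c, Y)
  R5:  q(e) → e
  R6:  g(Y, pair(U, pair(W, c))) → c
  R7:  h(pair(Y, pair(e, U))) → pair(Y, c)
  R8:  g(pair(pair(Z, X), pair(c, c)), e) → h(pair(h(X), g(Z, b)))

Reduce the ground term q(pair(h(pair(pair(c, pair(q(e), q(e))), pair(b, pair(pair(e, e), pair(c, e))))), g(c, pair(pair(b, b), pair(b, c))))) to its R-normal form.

e

1. q(pair(h(pair(pair(c, pair(q(e), q(e))), pair(b, pair(pair(e, e), pair(c, e))))), g(c, pair(pair(b, b), pair(b, c)))))  →  q(h(pair(pair(c, pair(q(e), q(e))), pair(b, pair(pair(e, e), pair(c, e))))))   [R2 at ε]
2. q(h(pair(pair(c, pair(q(e), q(e))), pair(b, pair(pair(e, e), pair(c, e))))))  →  q(e)   [R3 at 1]
3. q(e)  →  e   [R5 at ε]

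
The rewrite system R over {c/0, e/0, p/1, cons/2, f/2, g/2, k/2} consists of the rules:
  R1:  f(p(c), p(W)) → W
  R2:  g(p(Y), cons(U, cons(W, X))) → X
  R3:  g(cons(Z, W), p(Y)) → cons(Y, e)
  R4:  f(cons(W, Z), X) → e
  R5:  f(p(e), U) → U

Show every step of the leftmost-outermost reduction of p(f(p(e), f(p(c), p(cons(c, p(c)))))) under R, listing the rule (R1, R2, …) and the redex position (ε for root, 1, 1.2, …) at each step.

p(cons(c, p(c)))

1. p(f(p(e), f(p(c), p(cons(c, p(c))))))  →  p(f(p(c), p(cons(c, p(c)))))   [R5 at 1]
2. p(f(p(c), p(cons(c, p(c)))))  →  p(cons(c, p(c)))   [R1 at 1]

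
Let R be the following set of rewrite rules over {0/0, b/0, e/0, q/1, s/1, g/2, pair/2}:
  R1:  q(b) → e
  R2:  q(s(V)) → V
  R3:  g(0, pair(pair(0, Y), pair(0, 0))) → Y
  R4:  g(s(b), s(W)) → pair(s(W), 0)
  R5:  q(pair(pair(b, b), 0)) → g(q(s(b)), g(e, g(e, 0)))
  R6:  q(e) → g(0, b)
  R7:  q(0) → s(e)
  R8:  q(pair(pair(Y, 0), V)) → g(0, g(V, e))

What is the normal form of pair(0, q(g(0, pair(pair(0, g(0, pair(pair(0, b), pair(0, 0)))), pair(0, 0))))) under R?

1. pair(0, q(g(0, pair(pair(0, g(0, pair(pair(0, b), pair(0, 0)))), pair(0, 0)))))  →  pair(0, q(g(0, pair(pair(0, b), pair(0, 0)))))   [R3 at 2.1]
2. pair(0, q(g(0, pair(pair(0, b), pair(0, 0)))))  →  pair(0, q(b))   [R3 at 2.1]
3. pair(0, q(b))  →  pair(0, e)   [R1 at 2]

pair(0, e)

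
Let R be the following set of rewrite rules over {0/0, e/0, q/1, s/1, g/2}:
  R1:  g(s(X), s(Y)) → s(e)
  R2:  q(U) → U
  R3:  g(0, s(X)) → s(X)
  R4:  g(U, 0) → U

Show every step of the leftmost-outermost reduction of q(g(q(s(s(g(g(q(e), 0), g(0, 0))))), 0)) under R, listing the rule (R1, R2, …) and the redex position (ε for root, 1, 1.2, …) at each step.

1. q(g(q(s(s(g(g(q(e), 0), g(0, 0))))), 0))  →  g(q(s(s(g(g(q(e), 0), g(0, 0))))), 0)   [R2 at ε]
2. g(q(s(s(g(g(q(e), 0), g(0, 0))))), 0)  →  q(s(s(g(g(q(e), 0), g(0, 0)))))   [R4 at ε]
3. q(s(s(g(g(q(e), 0), g(0, 0)))))  →  s(s(g(g(q(e), 0), g(0, 0))))   [R2 at ε]
4. s(s(g(g(q(e), 0), g(0, 0))))  →  s(s(g(q(e), g(0, 0))))   [R4 at 1.1.1]
5. s(s(g(q(e), g(0, 0))))  →  s(s(g(e, g(0, 0))))   [R2 at 1.1.1]
6. s(s(g(e, g(0, 0))))  →  s(s(g(e, 0)))   [R4 at 1.1.2]
7. s(s(g(e, 0)))  →  s(s(e))   [R4 at 1.1]

s(s(e))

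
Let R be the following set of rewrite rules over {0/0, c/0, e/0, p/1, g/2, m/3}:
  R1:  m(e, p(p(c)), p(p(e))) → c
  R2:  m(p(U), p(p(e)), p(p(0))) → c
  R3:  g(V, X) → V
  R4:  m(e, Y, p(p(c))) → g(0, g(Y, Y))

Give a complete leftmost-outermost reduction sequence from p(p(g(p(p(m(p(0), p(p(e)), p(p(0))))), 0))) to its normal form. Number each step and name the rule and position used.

1. p(p(g(p(p(m(p(0), p(p(e)), p(p(0))))), 0)))  →  p(p(p(p(m(p(0), p(p(e)), p(p(0)))))))   [R3 at 1.1]
2. p(p(p(p(m(p(0), p(p(e)), p(p(0)))))))  →  p(p(p(p(c))))   [R2 at 1.1.1.1]

p(p(p(p(c))))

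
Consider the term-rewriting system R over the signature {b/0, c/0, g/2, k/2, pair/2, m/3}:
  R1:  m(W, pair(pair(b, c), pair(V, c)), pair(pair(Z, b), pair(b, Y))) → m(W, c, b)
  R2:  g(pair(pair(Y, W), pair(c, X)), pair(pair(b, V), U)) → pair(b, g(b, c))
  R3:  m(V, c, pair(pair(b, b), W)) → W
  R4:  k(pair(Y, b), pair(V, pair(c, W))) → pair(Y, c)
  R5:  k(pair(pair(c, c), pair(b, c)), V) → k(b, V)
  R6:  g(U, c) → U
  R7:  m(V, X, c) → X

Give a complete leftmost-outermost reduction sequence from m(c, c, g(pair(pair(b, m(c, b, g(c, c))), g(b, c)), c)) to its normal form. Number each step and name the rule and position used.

b

1. m(c, c, g(pair(pair(b, m(c, b, g(c, c))), g(b, c)), c))  →  m(c, c, pair(pair(b, m(c, b, g(c, c))), g(b, c)))   [R6 at 3]
2. m(c, c, pair(pair(b, m(c, b, g(c, c))), g(b, c)))  →  m(c, c, pair(pair(b, m(c, b, c)), g(b, c)))   [R6 at 3.1.2.3]
3. m(c, c, pair(pair(b, m(c, b, c)), g(b, c)))  →  m(c, c, pair(pair(b, b), g(b, c)))   [R7 at 3.1.2]
4. m(c, c, pair(pair(b, b), g(b, c)))  →  g(b, c)   [R3 at ε]
5. g(b, c)  →  b   [R6 at ε]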